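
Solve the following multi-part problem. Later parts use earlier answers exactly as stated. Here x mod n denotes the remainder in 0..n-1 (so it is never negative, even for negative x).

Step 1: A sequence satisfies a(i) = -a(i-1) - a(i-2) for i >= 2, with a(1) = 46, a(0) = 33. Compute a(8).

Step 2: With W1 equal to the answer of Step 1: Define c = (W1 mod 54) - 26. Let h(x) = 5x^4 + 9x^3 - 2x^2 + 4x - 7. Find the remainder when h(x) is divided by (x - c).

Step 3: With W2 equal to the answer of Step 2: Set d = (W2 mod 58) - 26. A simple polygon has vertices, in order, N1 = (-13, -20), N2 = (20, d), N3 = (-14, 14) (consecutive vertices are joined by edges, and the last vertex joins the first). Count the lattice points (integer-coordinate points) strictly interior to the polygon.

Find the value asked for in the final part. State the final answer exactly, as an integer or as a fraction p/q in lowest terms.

Step 1: a(2) = -1*(46) - 1*(33) = -79; iterating: a(2)=-79, a(3)=33, a(4)=46, a(5)=-79, a(6)=33, a(7)=46, a(8)=-79; answer -79
Step 2: W1 = -79; c = 3; remainder = value at the root: 5*(3)^4 + 9*(3)^3 - 2*(3)^2 + 4*(3)^1 - 7 = (405) + (243) + (-18) + (12) + (-7) = 635; answer 635
Step 3: W2 = 635; d = 29; cross terms: (-13*29 - 20*-20)=23, (20*14 - -14*29)=686, (-14*-20 - -13*14)=462; twice the area = |1171| = 1171; area = 1171/2; boundary points = 1 + 1 + 1 = 3; strictly interior points = area - boundary/2 + 1 = 585; answer 585

585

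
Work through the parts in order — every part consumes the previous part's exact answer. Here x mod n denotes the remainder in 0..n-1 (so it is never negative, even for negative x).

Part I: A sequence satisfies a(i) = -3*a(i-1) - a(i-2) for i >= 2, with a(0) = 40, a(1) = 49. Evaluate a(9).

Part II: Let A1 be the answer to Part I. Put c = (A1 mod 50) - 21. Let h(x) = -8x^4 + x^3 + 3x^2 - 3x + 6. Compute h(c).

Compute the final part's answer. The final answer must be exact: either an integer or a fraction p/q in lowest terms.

-3107569

Part I: a(2) = -3*(49) - 1*(40) = -187; iterating: a(2)=-187, a(3)=512, a(4)=-1349, a(5)=3535, a(6)=-9256, a(7)=24233, a(8)=-63443, a(9)=166096; answer 166096
Part II: A1 = 166096; c = 25; -8*(25)^4 + 1*(25)^3 + 3*(25)^2 - 3*(25)^1 + 6 = (-3125000) + (15625) + (1875) + (-75) + (6) = -3107569; answer -3107569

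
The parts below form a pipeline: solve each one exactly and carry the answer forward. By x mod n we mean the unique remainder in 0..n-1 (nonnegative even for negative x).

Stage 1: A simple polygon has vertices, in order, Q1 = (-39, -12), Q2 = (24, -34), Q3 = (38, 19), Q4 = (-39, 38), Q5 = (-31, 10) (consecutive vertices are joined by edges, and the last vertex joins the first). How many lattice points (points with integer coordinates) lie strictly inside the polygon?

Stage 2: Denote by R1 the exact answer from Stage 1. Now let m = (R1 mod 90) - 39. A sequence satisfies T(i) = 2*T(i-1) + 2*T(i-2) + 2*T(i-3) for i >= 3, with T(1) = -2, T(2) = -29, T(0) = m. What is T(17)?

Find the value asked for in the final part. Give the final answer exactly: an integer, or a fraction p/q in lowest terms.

-229789088

Stage 1: cross terms: (-39*-34 - 24*-12)=1614, (24*19 - 38*-34)=1748, (38*38 - -39*19)=2185, (-39*10 - -31*38)=788, (-31*-12 - -39*10)=762; twice the area = |7097| = 7097; area = 7097/2; boundary points = 1 + 1 + 1 + 4 + 2 = 9; strictly interior points = area - boundary/2 + 1 = 3545; answer 3545
Stage 2: R1 = 3545; m = -4; T(3) = 2*(-29) + 2*(-2) + 2*(-4) = -70; iterating: T(3)=-70, T(4)=-202, T(5)=-602, T(6)=-1748, T(7)=-5104, T(8)=-14908, T(9)=-43520, T(10)=-127064, T(11)=-370984, T(12)=-1083136, T(13)=-3162368, T(14)=-9232976, T(15)=-26956960, T(16)=-78704608, T(17)=-229789088; answer -229789088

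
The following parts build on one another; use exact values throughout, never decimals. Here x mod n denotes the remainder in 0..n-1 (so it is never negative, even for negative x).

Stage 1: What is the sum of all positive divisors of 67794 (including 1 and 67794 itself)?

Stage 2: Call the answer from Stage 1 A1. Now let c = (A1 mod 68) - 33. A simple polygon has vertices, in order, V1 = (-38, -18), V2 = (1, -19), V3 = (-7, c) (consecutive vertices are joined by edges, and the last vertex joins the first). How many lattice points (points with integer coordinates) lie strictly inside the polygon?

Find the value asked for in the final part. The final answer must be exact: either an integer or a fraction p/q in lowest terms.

120

Stage 1: 67794 = 2 * 3 * 11299; sigma = (1 + 2) * (1 + 3) * (1 + 11299) = 3 * 4 * 11300 = 135600; answer 135600
Stage 2: A1 = 135600; c = -25; cross terms: (-38*-19 - 1*-18)=740, (1*-25 - -7*-19)=-158, (-7*-18 - -38*-25)=-824; twice the area = |-242| = 242; area = 121; boundary points = 1 + 2 + 1 = 4; strictly interior points = area - boundary/2 + 1 = 120; answer 120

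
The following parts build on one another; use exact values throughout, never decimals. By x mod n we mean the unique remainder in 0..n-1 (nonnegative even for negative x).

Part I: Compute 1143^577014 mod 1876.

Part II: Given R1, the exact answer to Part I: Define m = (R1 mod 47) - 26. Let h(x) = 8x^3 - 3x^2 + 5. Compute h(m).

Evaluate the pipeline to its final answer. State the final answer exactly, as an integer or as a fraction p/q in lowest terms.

-8295

Part I: squarings mod 1876: 1143^1=1143, 1143^2=753, 1143^4=457, 1143^8=613, 1143^16=569, 1143^32=1089, 1143^64=289, 1143^128=977, 1143^256=1521, 1143^512=333, 1143^1024=205, 1143^2048=753, 1143^4096=457, 1143^8192=613, 1143^16384=569, 1143^32768=1089, 1143^65536=289, 1143^131072=977, 1143^262144=1521, 1143^524288=333; 1143^577014 = 1143^2 * 1143^4 * 1143^16 * 1143^32 * 1143^64 * 1143^128 * 1143^256 * 1143^1024 * 1143^2048 * 1143^16384 * 1143^32768 * 1143^524288 = 1849 (mod 1876); answer 1849
Part II: R1 = 1849; m = -10; 8*(-10)^3 - 3*(-10)^2 + 5 = (-8000) + (-300) + (5) = -8295; answer -8295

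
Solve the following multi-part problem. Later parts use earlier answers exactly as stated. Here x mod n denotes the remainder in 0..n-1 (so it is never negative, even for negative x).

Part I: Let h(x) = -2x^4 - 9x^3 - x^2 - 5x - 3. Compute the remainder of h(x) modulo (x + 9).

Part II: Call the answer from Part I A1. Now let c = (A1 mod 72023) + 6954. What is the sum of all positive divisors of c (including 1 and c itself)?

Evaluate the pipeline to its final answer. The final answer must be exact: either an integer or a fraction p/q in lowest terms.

72996

Part I: remainder = value at the root: -2*(-9)^4 - 9*(-9)^3 - 1*(-9)^2 - 5*(-9)^1 - 3 = (-13122) + (6561) + (-81) + (45) + (-3) = -6600; answer -6600
Part II: A1 = -6600; c = 72377; 72377 = 157 * 461; sigma = (1 + 157) * (1 + 461) = 158 * 462 = 72996; answer 72996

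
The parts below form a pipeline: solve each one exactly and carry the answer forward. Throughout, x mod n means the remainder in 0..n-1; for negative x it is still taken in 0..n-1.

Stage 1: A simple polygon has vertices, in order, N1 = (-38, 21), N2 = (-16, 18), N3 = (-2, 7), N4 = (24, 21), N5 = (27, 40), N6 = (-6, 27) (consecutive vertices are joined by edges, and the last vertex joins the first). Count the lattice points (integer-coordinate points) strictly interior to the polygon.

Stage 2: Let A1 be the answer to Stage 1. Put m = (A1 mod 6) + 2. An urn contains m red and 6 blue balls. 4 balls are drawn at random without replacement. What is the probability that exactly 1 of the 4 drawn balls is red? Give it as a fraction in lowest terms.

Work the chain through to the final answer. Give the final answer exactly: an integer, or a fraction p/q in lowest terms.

Stage 1: cross terms: (-38*18 - -16*21)=-348, (-16*7 - -2*18)=-76, (-2*21 - 24*7)=-210, (24*40 - 27*21)=393, (27*27 - -6*40)=969, (-6*21 - -38*27)=900; twice the area = |1628| = 1628; area = 814; boundary points = 1 + 1 + 2 + 1 + 1 + 2 = 8; strictly interior points = area - boundary/2 + 1 = 811; answer 811
Stage 2: A1 = 811; m = 3; total draws C(9,4) = 126; favorable C(3,1)*C(6,3) = 60; P = 10/21; answer 10/21

10/21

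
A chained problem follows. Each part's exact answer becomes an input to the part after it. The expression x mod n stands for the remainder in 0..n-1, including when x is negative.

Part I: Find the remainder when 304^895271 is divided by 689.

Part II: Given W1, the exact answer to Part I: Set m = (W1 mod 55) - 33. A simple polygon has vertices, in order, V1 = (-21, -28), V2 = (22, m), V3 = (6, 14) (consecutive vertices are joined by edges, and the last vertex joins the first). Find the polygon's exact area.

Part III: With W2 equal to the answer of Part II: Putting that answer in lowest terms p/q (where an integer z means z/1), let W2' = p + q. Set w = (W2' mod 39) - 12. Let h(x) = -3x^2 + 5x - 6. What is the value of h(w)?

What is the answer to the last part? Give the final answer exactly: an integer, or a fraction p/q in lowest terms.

-256

Part I: squarings mod 689: 304^1=304, 304^2=90, 304^4=521, 304^8=664, 304^16=625, 304^32=651, 304^64=66, 304^128=222, 304^256=365, 304^512=248, 304^1024=183, 304^2048=417, 304^4096=261, 304^8192=599, 304^16384=521, 304^32768=664, 304^65536=625, 304^131072=651, 304^262144=66, 304^524288=222; 304^895271 = 304^1 * 304^2 * 304^4 * 304^32 * 304^256 * 304^2048 * 304^8192 * 304^32768 * 304^65536 * 304^262144 * 304^524288 = 606 (mod 689); answer 606
Part II: W1 = 606; m = -32; cross terms: (-21*-32 - 22*-28)=1288, (22*14 - 6*-32)=500, (6*-28 - -21*14)=126; twice the area = |1914| = 1914; area = 957; answer 957
Part III: W2 = 957; threaded value p + q = 958; w = 10; -3*(10)^2 + 5*(10)^1 - 6 = (-300) + (50) + (-6) = -256; answer -256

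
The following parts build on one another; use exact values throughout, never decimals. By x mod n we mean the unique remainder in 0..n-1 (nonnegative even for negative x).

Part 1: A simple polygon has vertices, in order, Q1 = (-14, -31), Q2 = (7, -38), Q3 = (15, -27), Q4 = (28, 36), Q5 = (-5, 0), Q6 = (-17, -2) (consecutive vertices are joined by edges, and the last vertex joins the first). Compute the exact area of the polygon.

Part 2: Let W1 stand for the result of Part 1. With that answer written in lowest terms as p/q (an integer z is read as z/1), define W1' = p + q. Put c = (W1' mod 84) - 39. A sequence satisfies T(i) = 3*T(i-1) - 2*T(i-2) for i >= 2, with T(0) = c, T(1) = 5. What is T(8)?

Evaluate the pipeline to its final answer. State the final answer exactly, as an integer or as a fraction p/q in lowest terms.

Part 1: cross terms: (-14*-38 - 7*-31)=749, (7*-27 - 15*-38)=381, (15*36 - 28*-27)=1296, (28*0 - -5*36)=180, (-5*-2 - -17*0)=10, (-17*-31 - -14*-2)=499; twice the area = |3115| = 3115; area = 3115/2; answer 3115/2
Part 2: W1 = 3115/2; threaded value p + q = 3117; c = -30; T(2) = 3*(5) - 2*(-30) = 75; iterating: T(2)=75, T(3)=215, T(4)=495, T(5)=1055, T(6)=2175, T(7)=4415, T(8)=8895; answer 8895

8895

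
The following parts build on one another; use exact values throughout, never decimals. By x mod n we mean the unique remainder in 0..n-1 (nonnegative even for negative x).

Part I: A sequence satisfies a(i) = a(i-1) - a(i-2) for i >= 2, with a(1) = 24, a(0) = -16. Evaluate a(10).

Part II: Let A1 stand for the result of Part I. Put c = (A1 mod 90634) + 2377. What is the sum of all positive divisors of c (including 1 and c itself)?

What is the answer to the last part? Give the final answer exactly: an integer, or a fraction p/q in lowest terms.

Part I: a(2) = 1*(24) - 1*(-16) = 40; iterating: a(2)=40, a(3)=16, a(4)=-24, a(5)=-40, a(6)=-16, a(7)=24, a(8)=40, a(9)=16, a(10)=-24; answer -24
Part II: A1 = -24; c = 92987; 92987 is prime, so its only divisors are 1 and 92987; sigma = 1 + 92987 = 92988; answer 92988

92988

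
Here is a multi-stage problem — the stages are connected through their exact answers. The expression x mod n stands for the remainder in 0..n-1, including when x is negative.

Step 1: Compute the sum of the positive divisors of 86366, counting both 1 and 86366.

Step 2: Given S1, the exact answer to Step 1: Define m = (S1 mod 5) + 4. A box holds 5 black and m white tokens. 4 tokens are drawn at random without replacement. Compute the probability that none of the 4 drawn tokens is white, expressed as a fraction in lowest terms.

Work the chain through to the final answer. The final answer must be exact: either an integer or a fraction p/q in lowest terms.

Step 1: 86366 = 2 * 7 * 31 * 199; sigma = (1 + 2) * (1 + 7) * (1 + 31) * (1 + 199) = 3 * 8 * 32 * 200 = 153600; answer 153600
Step 2: S1 = 153600; m = 4; total draws C(9,4) = 126; favorable C(5,4) = 5; P = 5/126; answer 5/126

5/126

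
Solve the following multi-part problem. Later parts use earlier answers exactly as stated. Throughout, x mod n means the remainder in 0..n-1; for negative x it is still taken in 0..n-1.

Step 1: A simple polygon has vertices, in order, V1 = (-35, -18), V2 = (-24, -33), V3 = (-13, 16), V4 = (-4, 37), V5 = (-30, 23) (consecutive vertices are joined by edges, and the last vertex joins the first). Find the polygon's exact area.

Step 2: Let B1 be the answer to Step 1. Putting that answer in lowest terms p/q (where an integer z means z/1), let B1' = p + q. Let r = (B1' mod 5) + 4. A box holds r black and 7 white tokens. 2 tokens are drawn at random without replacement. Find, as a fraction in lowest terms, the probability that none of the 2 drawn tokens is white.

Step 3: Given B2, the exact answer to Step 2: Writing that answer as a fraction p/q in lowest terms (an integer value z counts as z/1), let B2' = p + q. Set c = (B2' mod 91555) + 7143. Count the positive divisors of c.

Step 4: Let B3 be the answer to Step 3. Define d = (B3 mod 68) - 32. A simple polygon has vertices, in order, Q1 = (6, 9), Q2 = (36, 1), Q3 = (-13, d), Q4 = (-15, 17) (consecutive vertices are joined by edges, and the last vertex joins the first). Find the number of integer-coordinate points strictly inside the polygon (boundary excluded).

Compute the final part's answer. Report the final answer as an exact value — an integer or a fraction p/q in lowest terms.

Step 1: cross terms: (-35*-33 - -24*-18)=723, (-24*16 - -13*-33)=-813, (-13*37 - -4*16)=-417, (-4*23 - -30*37)=1018, (-30*-18 - -35*23)=1345; twice the area = |1856| = 1856; area = 928; answer 928
Step 2: B1 = 928; threaded value p + q = 929; r = 8; total draws C(15,2) = 105; favorable C(8,2) = 28; P = 4/15; answer 4/15
Step 3: B2 = 4/15; threaded value p + q = 19; c = 7162; 7162 = 2 * 3581; number of divisors = (1+1) * (1+1) = 4; answer 4
Step 4: B3 = 4; d = -28; cross terms: (6*1 - 36*9)=-318, (36*-28 - -13*1)=-995, (-13*17 - -15*-28)=-641, (-15*9 - 6*17)=-237; twice the area = |-2191| = 2191; area = 2191/2; boundary points = 2 + 1 + 1 + 1 = 5; strictly interior points = area - boundary/2 + 1 = 1094; answer 1094

1094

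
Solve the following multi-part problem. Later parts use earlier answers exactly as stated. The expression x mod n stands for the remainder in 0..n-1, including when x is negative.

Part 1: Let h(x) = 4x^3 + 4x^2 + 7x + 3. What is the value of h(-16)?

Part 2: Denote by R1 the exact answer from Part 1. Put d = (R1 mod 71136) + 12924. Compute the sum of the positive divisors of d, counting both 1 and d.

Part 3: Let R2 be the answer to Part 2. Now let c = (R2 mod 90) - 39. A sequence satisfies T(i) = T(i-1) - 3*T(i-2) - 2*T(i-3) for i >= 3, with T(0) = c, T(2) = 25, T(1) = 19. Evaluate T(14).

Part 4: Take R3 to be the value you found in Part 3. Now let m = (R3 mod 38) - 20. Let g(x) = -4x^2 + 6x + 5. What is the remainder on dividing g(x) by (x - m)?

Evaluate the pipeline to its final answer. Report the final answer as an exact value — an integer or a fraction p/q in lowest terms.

Part 1: 4*(-16)^3 + 4*(-16)^2 + 7*(-16)^1 + 3 = (-16384) + (1024) + (-112) + (3) = -15469; answer -15469
Part 2: R1 = -15469; d = 68591; 68591 = 113 * 607; sigma = (1 + 113) * (1 + 607) = 114 * 608 = 69312; answer 69312
Part 3: R2 = 69312; c = -27; T(3) = 1*(25) - 3*(19) - 2*(-27) = 22; iterating: T(3)=22, T(4)=-91, T(5)=-207, T(6)=22, T(7)=825, T(8)=1173, T(9)=-1346, T(10)=-6515, T(11)=-4823, T(12)=17414, T(13)=44913, T(14)=2317; answer 2317
Part 4: R3 = 2317; m = 17; remainder = value at the root: -4*(17)^2 + 6*(17)^1 + 5 = (-1156) + (102) + (5) = -1049; answer -1049

-1049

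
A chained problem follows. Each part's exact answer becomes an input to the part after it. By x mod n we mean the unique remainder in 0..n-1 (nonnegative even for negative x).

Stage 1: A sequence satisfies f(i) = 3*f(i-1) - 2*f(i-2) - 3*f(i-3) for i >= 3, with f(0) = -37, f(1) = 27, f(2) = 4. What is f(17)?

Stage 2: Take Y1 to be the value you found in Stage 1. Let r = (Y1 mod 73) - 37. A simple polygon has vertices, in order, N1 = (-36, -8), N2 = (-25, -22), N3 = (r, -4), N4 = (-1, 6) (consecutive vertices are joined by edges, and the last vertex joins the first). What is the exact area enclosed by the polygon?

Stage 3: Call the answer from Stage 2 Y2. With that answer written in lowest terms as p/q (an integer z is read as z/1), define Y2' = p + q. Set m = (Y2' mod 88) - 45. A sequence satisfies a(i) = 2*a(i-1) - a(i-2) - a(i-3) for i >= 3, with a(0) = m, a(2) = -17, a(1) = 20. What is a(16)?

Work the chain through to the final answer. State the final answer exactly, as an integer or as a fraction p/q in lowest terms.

Stage 1: f(3) = 3*(4) - 2*(27) - 3*(-37) = 69; iterating: f(3)=69, f(4)=118, f(5)=204, f(6)=169, f(7)=-255, f(8)=-1715, f(9)=-5142, f(10)=-11231, f(11)=-18264, f(12)=-16904, f(13)=19509, f(14)=147127, f(15)=453075, f(16)=1006444, f(17)=1671801; answer 1671801
Stage 2: Y1 = 1671801; r = -9; cross terms: (-36*-22 - -25*-8)=592, (-25*-4 - -9*-22)=-98, (-9*6 - -1*-4)=-58, (-1*-8 - -36*6)=224; twice the area = |660| = 660; area = 330; answer 330
Stage 3: Y2 = 330; threaded value p + q = 331; m = 22; a(3) = 2*(-17) - 1*(20) - 1*(22) = -76; iterating: a(3)=-76, a(4)=-155, a(5)=-217, a(6)=-203, a(7)=-34, a(8)=352, a(9)=941, a(10)=1564, a(11)=1835, a(12)=1165, a(13)=-1069, a(14)=-5138, a(15)=-10372, a(16)=-14537; answer -14537

-14537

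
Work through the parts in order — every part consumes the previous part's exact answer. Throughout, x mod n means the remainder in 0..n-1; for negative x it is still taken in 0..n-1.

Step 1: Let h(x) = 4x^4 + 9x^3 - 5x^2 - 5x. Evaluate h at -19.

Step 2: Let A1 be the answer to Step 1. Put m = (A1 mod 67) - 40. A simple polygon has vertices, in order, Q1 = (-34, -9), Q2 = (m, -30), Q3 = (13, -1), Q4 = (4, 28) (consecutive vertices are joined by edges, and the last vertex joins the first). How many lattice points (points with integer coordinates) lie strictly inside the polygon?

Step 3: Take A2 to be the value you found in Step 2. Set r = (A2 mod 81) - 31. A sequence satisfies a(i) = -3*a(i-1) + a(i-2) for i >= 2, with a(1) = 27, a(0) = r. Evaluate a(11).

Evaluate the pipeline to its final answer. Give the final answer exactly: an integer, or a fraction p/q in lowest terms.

Step 1: 4*(-19)^4 + 9*(-19)^3 - 5*(-19)^2 - 5*(-19)^1 = (521284) + (-61731) + (-1805) + (95) = 457843; answer 457843
Step 2: A1 = 457843; m = -8; cross terms: (-34*-30 - -8*-9)=948, (-8*-1 - 13*-30)=398, (13*28 - 4*-1)=368, (4*-9 - -34*28)=916; twice the area = |2630| = 2630; area = 1315; boundary points = 1 + 1 + 1 + 1 = 4; strictly interior points = area - boundary/2 + 1 = 1314; answer 1314
Step 3: A2 = 1314; r = -13; a(2) = -3*(27) + 1*(-13) = -94; iterating: a(2)=-94, a(3)=309, a(4)=-1021, a(5)=3372, a(6)=-11137, a(7)=36783, a(8)=-121486, a(9)=401241, a(10)=-1325209, a(11)=4376868; answer 4376868

4376868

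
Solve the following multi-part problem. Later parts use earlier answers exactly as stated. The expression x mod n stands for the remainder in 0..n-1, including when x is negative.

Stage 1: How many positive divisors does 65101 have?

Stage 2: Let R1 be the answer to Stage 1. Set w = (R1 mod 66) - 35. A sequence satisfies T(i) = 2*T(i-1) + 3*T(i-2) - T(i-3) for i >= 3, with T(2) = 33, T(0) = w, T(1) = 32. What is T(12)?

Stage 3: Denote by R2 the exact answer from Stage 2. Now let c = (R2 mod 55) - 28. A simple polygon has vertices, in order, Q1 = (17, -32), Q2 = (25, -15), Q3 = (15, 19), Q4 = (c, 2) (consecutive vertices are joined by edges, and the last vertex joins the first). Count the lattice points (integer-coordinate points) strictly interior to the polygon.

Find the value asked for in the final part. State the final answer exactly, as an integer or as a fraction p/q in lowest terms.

Stage 1: 65101 is prime, so its only divisors are 1 and 65101; count = 2; answer 2
Stage 2: R1 = 2; w = -33; T(3) = 2*(33) + 3*(32) - 1*(-33) = 195; iterating: T(3)=195, T(4)=457, T(5)=1466, T(6)=4108, T(7)=12157, T(8)=35172, T(9)=102707, T(10)=298773, T(11)=870495, T(12)=2534602; answer 2534602
Stage 3: R2 = 2534602; c = 9; cross terms: (17*-15 - 25*-32)=545, (25*19 - 15*-15)=700, (15*2 - 9*19)=-141, (9*-32 - 17*2)=-322; twice the area = |782| = 782; area = 391; boundary points = 1 + 2 + 1 + 2 = 6; strictly interior points = area - boundary/2 + 1 = 389; answer 389

389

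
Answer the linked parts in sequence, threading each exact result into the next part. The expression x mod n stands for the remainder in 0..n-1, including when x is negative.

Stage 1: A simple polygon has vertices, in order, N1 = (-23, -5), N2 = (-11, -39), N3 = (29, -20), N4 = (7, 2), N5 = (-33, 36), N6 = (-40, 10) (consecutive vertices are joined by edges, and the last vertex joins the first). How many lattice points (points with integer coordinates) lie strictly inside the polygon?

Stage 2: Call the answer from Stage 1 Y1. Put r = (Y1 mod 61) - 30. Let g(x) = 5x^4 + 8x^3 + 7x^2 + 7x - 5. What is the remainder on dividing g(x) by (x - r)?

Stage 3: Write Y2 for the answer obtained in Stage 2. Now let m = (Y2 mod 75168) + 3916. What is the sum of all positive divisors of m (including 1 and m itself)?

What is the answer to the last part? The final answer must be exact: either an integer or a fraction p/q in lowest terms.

36456

Stage 1: cross terms: (-23*-39 - -11*-5)=842, (-11*-20 - 29*-39)=1351, (29*2 - 7*-20)=198, (7*36 - -33*2)=318, (-33*10 - -40*36)=1110, (-40*-5 - -23*10)=430; twice the area = |4249| = 4249; area = 4249/2; boundary points = 2 + 1 + 22 + 2 + 1 + 1 = 29; strictly interior points = area - boundary/2 + 1 = 2111; answer 2111
Stage 2: Y1 = 2111; r = 7; remainder = value at the root: 5*(7)^4 + 8*(7)^3 + 7*(7)^2 + 7*(7)^1 - 5 = (12005) + (2744) + (343) + (49) + (-5) = 15136; answer 15136
Stage 3: Y2 = 15136; m = 19052; 19052 = 2^2 * 11 * 433; sigma = (1 + 2 + 4) * (1 + 11) * (1 + 433) = 7 * 12 * 434 = 36456; answer 36456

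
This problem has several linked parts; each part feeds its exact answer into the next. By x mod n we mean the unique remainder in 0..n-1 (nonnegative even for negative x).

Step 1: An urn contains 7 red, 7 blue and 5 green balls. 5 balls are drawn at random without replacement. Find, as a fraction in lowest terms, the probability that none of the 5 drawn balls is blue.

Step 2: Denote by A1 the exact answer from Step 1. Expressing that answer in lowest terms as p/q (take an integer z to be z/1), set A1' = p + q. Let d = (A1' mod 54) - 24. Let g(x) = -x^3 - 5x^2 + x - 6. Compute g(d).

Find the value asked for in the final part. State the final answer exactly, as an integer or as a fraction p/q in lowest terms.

Step 1: total draws C(19,5) = 11628; favorable C(12,5) = 792; P = 22/323; answer 22/323
Step 2: A1 = 22/323; threaded value p + q = 345; d = -3; -1*(-3)^3 - 5*(-3)^2 + 1*(-3)^1 - 6 = (27) + (-45) + (-3) + (-6) = -27; answer -27

-27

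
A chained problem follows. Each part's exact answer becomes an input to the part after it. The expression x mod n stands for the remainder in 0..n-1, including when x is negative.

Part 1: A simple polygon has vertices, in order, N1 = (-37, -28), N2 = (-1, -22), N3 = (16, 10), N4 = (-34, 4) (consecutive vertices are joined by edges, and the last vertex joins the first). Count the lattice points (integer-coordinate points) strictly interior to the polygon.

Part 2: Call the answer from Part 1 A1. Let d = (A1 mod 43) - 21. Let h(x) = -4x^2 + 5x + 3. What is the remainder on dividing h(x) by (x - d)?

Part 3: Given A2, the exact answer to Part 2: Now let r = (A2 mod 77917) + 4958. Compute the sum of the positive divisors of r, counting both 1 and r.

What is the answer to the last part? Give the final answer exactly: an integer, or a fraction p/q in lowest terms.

Part 1: cross terms: (-37*-22 - -1*-28)=786, (-1*10 - 16*-22)=342, (16*4 - -34*10)=404, (-34*-28 - -37*4)=1100; twice the area = |2632| = 2632; area = 1316; boundary points = 6 + 1 + 2 + 1 = 10; strictly interior points = area - boundary/2 + 1 = 1312; answer 1312
Part 2: A1 = 1312; d = 1; remainder = value at the root: -4*(1)^2 + 5*(1)^1 + 3 = (-4) + (5) + (3) = 4; answer 4
Part 3: A2 = 4; r = 4962; 4962 = 2 * 3 * 827; sigma = (1 + 2) * (1 + 3) * (1 + 827) = 3 * 4 * 828 = 9936; answer 9936

9936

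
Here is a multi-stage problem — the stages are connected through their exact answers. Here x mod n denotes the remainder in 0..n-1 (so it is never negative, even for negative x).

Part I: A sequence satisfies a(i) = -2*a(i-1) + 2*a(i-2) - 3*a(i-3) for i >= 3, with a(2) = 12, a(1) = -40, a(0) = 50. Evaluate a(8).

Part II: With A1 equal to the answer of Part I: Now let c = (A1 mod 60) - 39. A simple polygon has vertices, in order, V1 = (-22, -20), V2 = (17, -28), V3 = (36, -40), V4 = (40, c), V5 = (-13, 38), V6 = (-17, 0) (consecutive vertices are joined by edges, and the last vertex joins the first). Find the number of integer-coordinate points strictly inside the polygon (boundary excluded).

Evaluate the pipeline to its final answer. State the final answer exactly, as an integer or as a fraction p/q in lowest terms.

1735

Part I: a(3) = -2*(12) + 2*(-40) - 3*(50) = -254; iterating: a(3)=-254, a(4)=652, a(5)=-1848, a(6)=5762, a(7)=-17176, a(8)=51420; answer 51420
Part II: A1 = 51420; c = -39; cross terms: (-22*-28 - 17*-20)=956, (17*-40 - 36*-28)=328, (36*-39 - 40*-40)=196, (40*38 - -13*-39)=1013, (-13*0 - -17*38)=646, (-17*-20 - -22*0)=340; twice the area = |3479| = 3479; area = 3479/2; boundary points = 1 + 1 + 1 + 1 + 2 + 5 = 11; strictly interior points = area - boundary/2 + 1 = 1735; answer 1735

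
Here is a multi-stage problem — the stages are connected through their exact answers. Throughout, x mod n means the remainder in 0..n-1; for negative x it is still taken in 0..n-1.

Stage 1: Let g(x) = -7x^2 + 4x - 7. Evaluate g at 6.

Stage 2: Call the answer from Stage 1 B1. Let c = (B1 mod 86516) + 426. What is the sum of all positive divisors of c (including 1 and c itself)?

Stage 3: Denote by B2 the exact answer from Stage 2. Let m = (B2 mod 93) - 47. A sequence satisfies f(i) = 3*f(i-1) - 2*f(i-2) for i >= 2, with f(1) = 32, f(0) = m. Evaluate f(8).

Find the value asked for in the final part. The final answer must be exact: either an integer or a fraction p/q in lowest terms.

2318

Stage 1: -7*(6)^2 + 4*(6)^1 - 7 = (-252) + (24) + (-7) = -235; answer -235
Stage 2: B1 = -235; c = 86707; 86707 = 31 * 2797; sigma = (1 + 31) * (1 + 2797) = 32 * 2798 = 89536; answer 89536
Stage 3: B2 = 89536; m = 23; f(2) = 3*(32) - 2*(23) = 50; iterating: f(2)=50, f(3)=86, f(4)=158, f(5)=302, f(6)=590, f(7)=1166, f(8)=2318; answer 2318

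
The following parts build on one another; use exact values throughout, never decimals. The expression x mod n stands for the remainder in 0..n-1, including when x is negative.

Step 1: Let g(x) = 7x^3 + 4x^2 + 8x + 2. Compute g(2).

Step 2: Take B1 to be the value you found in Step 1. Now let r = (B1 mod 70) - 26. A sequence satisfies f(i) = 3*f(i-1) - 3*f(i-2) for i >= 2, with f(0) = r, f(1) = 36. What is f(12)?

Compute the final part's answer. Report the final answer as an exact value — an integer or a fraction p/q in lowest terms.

-4374

Step 1: 7*(2)^3 + 4*(2)^2 + 8*(2)^1 + 2 = (56) + (16) + (16) + (2) = 90; answer 90
Step 2: B1 = 90; r = -6; f(2) = 3*(36) - 3*(-6) = 126; iterating: f(2)=126, f(3)=270, f(4)=432, f(5)=486, f(6)=162, f(7)=-972, f(8)=-3402, f(9)=-7290, f(10)=-11664, f(11)=-13122, f(12)=-4374; answer -4374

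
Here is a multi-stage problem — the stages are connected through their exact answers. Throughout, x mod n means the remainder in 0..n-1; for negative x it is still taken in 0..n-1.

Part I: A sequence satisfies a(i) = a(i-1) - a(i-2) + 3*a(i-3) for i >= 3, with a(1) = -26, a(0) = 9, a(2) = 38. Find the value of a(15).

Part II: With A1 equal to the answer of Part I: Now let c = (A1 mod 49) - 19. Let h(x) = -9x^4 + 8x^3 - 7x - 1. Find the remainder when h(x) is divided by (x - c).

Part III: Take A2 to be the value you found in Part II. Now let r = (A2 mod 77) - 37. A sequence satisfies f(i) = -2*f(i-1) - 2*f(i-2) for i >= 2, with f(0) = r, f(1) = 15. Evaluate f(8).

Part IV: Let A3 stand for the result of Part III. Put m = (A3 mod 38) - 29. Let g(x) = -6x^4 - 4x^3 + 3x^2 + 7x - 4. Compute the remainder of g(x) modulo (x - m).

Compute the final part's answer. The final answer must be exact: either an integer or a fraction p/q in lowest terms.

Part I: a(3) = 1*(38) - 1*(-26) + 3*(9) = 91; iterating: a(3)=91, a(4)=-25, a(5)=-2, a(6)=296, a(7)=223, a(8)=-79, a(9)=586, a(10)=1334, a(11)=511, a(12)=935, a(13)=4426, a(14)=5024, a(15)=3403; answer 3403
Part II: A1 = 3403; c = 3; remainder = value at the root: -9*(3)^4 + 8*(3)^3 - 7*(3)^1 - 1 = (-729) + (216) + (-21) + (-1) = -535; answer -535
Part III: A2 = -535; r = -33; f(2) = -2*(15) - 2*(-33) = 36; iterating: f(2)=36, f(3)=-102, f(4)=132, f(5)=-60, f(6)=-144, f(7)=408, f(8)=-528; answer -528
Part IV: A3 = -528; m = -25; remainder = value at the root: -6*(-25)^4 - 4*(-25)^3 + 3*(-25)^2 + 7*(-25)^1 - 4 = (-2343750) + (62500) + (1875) + (-175) + (-4) = -2279554; answer -2279554

-2279554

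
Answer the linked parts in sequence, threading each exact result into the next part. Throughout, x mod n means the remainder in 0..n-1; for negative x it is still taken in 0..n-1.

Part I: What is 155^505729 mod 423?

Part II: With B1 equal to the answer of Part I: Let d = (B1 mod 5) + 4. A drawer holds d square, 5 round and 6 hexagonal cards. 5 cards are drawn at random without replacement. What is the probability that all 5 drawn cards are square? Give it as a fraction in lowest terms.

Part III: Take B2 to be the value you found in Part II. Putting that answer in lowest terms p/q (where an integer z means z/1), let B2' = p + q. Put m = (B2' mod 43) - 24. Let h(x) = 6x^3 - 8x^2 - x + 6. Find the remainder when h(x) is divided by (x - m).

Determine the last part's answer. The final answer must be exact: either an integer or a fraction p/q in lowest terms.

Part I: squarings mod 423: 155^1=155, 155^2=337, 155^4=205, 155^8=148, 155^16=331, 155^32=4, 155^64=16, 155^128=256, 155^256=394, 155^512=418, 155^1024=25, 155^2048=202, 155^4096=196, 155^8192=346, 155^16384=7, 155^32768=49, 155^65536=286, 155^131072=157, 155^262144=115; 155^505729 = 155^1 * 155^128 * 155^256 * 155^512 * 155^1024 * 155^4096 * 155^8192 * 155^32768 * 155^65536 * 155^131072 * 155^262144 = 191 (mod 423); answer 191
Part II: B1 = 191; d = 5; total draws C(16,5) = 4368; favorable C(5,5) = 1; P = 1/4368; answer 1/4368
Part III: B2 = 1/4368; threaded value p + q = 4369; m = 2; remainder = value at the root: 6*(2)^3 - 8*(2)^2 - 1*(2)^1 + 6 = (48) + (-32) + (-2) + (6) = 20; answer 20

20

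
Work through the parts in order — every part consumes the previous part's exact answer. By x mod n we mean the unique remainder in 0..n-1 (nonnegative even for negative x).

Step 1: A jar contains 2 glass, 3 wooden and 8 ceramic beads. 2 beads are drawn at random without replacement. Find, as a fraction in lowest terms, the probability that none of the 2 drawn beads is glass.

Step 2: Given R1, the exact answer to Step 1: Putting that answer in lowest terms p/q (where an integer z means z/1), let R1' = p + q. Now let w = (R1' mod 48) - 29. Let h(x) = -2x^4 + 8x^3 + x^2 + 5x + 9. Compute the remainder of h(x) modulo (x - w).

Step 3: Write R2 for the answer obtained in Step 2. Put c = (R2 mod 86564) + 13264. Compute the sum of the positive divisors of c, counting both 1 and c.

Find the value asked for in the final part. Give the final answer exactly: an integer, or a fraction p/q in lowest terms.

119160

Step 1: total draws C(13,2) = 78; favorable C(11,2) = 55; P = 55/78; answer 55/78
Step 2: R1 = 55/78; threaded value p + q = 133; w = 8; remainder = value at the root: -2*(8)^4 + 8*(8)^3 + 1*(8)^2 + 5*(8)^1 + 9 = (-8192) + (4096) + (64) + (40) + (9) = -3983; answer -3983
Step 3: R2 = -3983; c = 95845; 95845 = 5 * 29 * 661; sigma = (1 + 5) * (1 + 29) * (1 + 661) = 6 * 30 * 662 = 119160; answer 119160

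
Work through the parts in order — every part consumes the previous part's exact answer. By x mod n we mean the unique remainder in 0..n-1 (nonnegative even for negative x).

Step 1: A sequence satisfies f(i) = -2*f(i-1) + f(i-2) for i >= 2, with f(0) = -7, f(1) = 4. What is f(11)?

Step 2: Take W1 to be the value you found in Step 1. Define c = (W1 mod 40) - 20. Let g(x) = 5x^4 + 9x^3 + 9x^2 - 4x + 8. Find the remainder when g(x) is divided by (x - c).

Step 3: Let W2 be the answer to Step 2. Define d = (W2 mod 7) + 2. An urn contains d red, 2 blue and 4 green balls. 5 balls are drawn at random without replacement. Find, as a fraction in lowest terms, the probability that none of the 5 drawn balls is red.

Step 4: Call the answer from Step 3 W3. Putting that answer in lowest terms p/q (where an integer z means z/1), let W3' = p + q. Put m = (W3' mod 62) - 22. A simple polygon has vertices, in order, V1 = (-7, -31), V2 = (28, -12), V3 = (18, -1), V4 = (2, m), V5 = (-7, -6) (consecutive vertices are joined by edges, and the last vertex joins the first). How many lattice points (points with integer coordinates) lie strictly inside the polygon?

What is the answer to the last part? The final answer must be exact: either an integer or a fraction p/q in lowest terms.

475

Step 1: f(2) = -2*(4) + 1*(-7) = -15; iterating: f(2)=-15, f(3)=34, f(4)=-83, f(5)=200, f(6)=-483, f(7)=1166, f(8)=-2815, f(9)=6796, f(10)=-16407, f(11)=39610; answer 39610
Step 2: W1 = 39610; c = -10; remainder = value at the root: 5*(-10)^4 + 9*(-10)^3 + 9*(-10)^2 - 4*(-10)^1 + 8 = (50000) + (-9000) + (900) + (40) + (8) = 41948; answer 41948
Step 3: W2 = 41948; d = 6; total draws C(12,5) = 792; favorable C(6,5) = 6; P = 1/132; answer 1/132
Step 4: W3 = 1/132; threaded value p + q = 133; m = -13; cross terms: (-7*-12 - 28*-31)=952, (28*-1 - 18*-12)=188, (18*-13 - 2*-1)=-232, (2*-6 - -7*-13)=-103, (-7*-31 - -7*-6)=175; twice the area = |980| = 980; area = 490; boundary points = 1 + 1 + 4 + 1 + 25 = 32; strictly interior points = area - boundary/2 + 1 = 475; answer 475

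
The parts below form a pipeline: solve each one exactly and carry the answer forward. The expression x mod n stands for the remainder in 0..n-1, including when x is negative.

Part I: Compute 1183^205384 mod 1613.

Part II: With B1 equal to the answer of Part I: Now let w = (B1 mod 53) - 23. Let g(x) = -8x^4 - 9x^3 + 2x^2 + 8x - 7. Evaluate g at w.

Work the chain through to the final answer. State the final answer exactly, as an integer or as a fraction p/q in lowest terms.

-6042

Part I: squarings mod 1613: 1183^1=1183, 1183^2=1018, 1183^4=778, 1183^8=409, 1183^16=1142, 1183^32=860, 1183^64=846, 1183^128=1157, 1183^256=1472, 1183^512=525, 1183^1024=1415, 1183^2048=492, 1183^4096=114, 1183^8192=92, 1183^16384=399, 1183^32768=1127, 1183^65536=698, 1183^131072=78; 1183^205384 = 1183^8 * 1183^64 * 1183^512 * 1183^8192 * 1183^65536 * 1183^131072 = 452 (mod 1613); answer 452
Part II: B1 = 452; w = 5; -8*(5)^4 - 9*(5)^3 + 2*(5)^2 + 8*(5)^1 - 7 = (-5000) + (-1125) + (50) + (40) + (-7) = -6042; answer -6042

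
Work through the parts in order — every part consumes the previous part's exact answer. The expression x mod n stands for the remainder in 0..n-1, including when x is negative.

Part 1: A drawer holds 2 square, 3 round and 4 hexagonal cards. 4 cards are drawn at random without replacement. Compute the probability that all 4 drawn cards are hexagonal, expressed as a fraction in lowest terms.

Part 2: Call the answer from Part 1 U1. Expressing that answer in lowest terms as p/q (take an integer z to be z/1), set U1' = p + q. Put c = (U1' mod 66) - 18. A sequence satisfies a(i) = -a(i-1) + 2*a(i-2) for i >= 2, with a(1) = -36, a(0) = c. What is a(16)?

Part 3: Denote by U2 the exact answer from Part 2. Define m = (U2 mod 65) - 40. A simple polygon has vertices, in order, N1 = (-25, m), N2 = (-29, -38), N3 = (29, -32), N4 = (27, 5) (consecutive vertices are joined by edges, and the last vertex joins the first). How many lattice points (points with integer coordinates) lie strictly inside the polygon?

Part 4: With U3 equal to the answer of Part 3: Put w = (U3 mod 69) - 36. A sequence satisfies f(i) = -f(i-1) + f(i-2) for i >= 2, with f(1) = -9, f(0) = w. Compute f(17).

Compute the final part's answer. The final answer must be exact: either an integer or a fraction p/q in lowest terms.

19185

Part 1: total draws C(9,4) = 126; favorable C(4,4) = 1; P = 1/126; answer 1/126
Part 2: U1 = 1/126; threaded value p + q = 127; c = 43; a(2) = -1*(-36) + 2*(43) = 122; iterating: a(2)=122, a(3)=-194, a(4)=438, a(5)=-826, a(6)=1702, a(7)=-3354, a(8)=6758, a(9)=-13466, a(10)=26982, a(11)=-53914, a(12)=107878, a(13)=-215706, a(14)=431462, a(15)=-862874, a(16)=1725798; answer 1725798
Part 3: U2 = 1725798; m = 8; cross terms: (-25*-38 - -29*8)=1182, (-29*-32 - 29*-38)=2030, (29*5 - 27*-32)=1009, (27*8 - -25*5)=341; twice the area = |4562| = 4562; area = 2281; boundary points = 2 + 2 + 1 + 1 = 6; strictly interior points = area - boundary/2 + 1 = 2279; answer 2279
Part 4: U3 = 2279; w = -34; f(2) = -1*(-9) + 1*(-34) = -25; iterating: f(2)=-25, f(3)=16, f(4)=-41, f(5)=57, f(6)=-98, f(7)=155, f(8)=-253, f(9)=408, f(10)=-661, f(11)=1069, f(12)=-1730, f(13)=2799, f(14)=-4529, f(15)=7328, f(16)=-11857, f(17)=19185; answer 19185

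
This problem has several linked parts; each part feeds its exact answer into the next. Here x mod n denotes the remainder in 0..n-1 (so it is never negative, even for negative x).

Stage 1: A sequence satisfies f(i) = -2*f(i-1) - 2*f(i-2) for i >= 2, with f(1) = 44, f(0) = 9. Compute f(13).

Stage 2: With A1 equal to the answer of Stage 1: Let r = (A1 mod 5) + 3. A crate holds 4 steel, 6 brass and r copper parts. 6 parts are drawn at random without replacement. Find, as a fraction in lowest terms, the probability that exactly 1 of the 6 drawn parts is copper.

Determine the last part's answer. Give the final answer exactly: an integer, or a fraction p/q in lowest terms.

Stage 1: f(2) = -2*(44) - 2*(9) = -106; iterating: f(2)=-106, f(3)=124, f(4)=-36, f(5)=-176, f(6)=424, f(7)=-496, f(8)=144, f(9)=704, f(10)=-1696, f(11)=1984, f(12)=-576, f(13)=-2816; answer -2816
Stage 2: A1 = -2816; r = 7; total draws C(17,6) = 12376; favorable C(7,1)*C(10,5) = 1764; P = 63/442; answer 63/442

63/442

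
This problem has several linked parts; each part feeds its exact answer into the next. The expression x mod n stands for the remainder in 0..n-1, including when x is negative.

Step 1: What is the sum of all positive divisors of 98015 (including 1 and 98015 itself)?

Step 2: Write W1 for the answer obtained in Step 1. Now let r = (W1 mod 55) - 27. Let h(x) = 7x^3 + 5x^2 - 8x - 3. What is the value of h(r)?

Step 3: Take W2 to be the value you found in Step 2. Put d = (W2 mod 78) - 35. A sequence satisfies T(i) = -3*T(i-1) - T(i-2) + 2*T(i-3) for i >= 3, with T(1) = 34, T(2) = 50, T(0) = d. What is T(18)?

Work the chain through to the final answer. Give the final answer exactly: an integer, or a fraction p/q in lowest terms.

Step 1: 98015 = 5 * 19603; sigma = (1 + 5) * (1 + 19603) = 6 * 19604 = 117624; answer 117624
Step 2: W1 = 117624; r = 7; 7*(7)^3 + 5*(7)^2 - 8*(7)^1 - 3 = (2401) + (245) + (-56) + (-3) = 2587; answer 2587
Step 3: W2 = 2587; d = -22; T(3) = -3*(50) - 1*(34) + 2*(-22) = -228; iterating: T(3)=-228, T(4)=702, T(5)=-1778, T(6)=4176, T(7)=-9346, T(8)=20306, T(9)=-43220, T(10)=90662, T(11)=-188154, T(12)=387360, T(13)=-792602, T(14)=1614138, T(15)=-3275092, T(16)=6625934, T(17)=-13374434, T(18)=26947184; answer 26947184

26947184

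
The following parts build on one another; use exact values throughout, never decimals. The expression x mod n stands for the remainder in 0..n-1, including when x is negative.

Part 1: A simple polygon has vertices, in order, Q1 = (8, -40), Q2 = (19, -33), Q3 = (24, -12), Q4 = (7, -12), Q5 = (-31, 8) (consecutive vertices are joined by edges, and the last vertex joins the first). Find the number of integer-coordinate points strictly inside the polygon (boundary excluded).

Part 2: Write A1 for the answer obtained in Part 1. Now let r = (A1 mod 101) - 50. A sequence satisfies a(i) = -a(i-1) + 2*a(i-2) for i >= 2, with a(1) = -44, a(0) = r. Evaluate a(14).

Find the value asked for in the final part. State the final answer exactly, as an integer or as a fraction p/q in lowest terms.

180202

Part 1: cross terms: (8*-33 - 19*-40)=496, (19*-12 - 24*-33)=564, (24*-12 - 7*-12)=-204, (7*8 - -31*-12)=-316, (-31*-40 - 8*8)=1176; twice the area = |1716| = 1716; area = 858; boundary points = 1 + 1 + 17 + 2 + 3 = 24; strictly interior points = area - boundary/2 + 1 = 847; answer 847
Part 2: A1 = 847; r = -11; a(2) = -1*(-44) + 2*(-11) = 22; iterating: a(2)=22, a(3)=-110, a(4)=154, a(5)=-374, a(6)=682, a(7)=-1430, a(8)=2794, a(9)=-5654, a(10)=11242, a(11)=-22550, a(12)=45034, a(13)=-90134, a(14)=180202; answer 180202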